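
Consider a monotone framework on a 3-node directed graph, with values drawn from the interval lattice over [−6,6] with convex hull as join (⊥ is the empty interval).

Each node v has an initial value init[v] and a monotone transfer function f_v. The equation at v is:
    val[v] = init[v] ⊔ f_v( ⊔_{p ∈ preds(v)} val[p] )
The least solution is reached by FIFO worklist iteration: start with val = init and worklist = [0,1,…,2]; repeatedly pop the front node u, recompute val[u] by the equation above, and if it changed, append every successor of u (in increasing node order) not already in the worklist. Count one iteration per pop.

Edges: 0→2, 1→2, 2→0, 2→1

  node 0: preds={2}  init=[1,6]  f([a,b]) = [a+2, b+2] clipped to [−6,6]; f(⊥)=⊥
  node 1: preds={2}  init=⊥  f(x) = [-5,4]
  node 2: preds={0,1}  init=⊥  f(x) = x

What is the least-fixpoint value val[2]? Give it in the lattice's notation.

[-5,6]

Worklist (6 pops):
  #1 pop 0: in=⊥ → [1,6] (no change)
  #2 pop 1: in=⊥ → [-5,4] (was ⊥); enqueue []
  #3 pop 2: in=[-5,6] → [-5,6] (was ⊥); enqueue [0,1]
  #4 pop 0: in=[-5,6] → [-3,6] (was [1,6]); enqueue [2]
  #5 pop 1: in=[-5,6] → [-5,4] (no change)
  #6 pop 2: in=[-5,6] → [-5,6] (no change)

Fixpoint:
  val[0] = [-3,6]
  val[1] = [-5,4]
  val[2] = [-5,6]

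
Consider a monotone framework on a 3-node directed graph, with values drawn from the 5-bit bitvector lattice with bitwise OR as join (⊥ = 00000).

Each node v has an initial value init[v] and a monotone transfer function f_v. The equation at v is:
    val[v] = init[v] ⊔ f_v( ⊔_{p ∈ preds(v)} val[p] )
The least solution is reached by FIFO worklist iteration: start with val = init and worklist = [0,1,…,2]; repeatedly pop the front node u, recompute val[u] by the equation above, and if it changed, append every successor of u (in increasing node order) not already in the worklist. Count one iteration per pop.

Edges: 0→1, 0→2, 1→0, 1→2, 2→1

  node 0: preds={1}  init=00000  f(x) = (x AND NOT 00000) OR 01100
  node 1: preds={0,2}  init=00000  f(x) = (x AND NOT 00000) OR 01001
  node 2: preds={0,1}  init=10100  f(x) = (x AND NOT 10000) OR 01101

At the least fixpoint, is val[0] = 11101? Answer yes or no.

Iteration log — 6 steps:
  step 1. node 0  ⊔preds=00000  new=01100  old=00000  +wl: 
  step 2. node 1  ⊔preds=11100  new=11101  old=00000  +wl: 0
  step 3. node 2  ⊔preds=11101  new=11101  old=10100  +wl: 1
  step 4. node 0  ⊔preds=11101  new=11101  old=01100  +wl: 2
  step 5. node 1  ⊔preds=11101  new=11101  stable
  step 6. node 2  ⊔preds=11101  new=11101  stable

Least fixpoint reached:
  node 0: 11101
  node 1: 11101
  node 2: 11101

yes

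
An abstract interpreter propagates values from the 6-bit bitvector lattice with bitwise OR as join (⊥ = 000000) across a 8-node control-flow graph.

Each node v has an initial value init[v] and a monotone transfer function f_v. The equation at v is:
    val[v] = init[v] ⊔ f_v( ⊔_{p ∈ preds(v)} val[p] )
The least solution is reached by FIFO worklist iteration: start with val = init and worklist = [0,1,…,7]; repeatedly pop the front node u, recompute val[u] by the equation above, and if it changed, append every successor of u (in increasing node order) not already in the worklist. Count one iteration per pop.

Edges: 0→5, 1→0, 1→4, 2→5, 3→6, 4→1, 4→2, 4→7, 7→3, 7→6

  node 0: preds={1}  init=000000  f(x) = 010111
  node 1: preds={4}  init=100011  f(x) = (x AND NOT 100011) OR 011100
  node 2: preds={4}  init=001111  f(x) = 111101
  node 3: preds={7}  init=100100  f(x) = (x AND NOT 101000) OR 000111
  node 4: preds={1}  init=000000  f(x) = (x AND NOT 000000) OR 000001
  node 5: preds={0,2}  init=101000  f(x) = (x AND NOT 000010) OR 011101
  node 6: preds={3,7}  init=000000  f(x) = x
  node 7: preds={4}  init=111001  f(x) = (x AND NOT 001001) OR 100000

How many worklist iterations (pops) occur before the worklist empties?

Worklist (13 pops):
  #1 pop 0: in=100011 → 010111 (was 000000); enqueue []
  #2 pop 1: in=000000 → 111111 (was 100011); enqueue [0]
  #3 pop 2: in=000000 → 111111 (was 001111); enqueue []
  #4 pop 3: in=111001 → 110111 (was 100100); enqueue []
  #5 pop 4: in=111111 → 111111 (was 000000); enqueue [1,2]
  #6 pop 5: in=111111 → 111101 (was 101000); enqueue []
  #7 pop 6: in=111111 → 111111 (was 000000); enqueue []
  #8 pop 7: in=111111 → 111111 (was 111001); enqueue [3,6]
  #9 pop 0: in=111111 → 010111 (no change)
  #10 pop 1: in=111111 → 111111 (no change)
  #11 pop 2: in=111111 → 111111 (no change)
  #12 pop 3: in=111111 → 110111 (no change)
  #13 pop 6: in=111111 → 111111 (no change)

Fixpoint:
  val[0] = 010111
  val[1] = 111111
  val[2] = 111111
  val[3] = 110111
  val[4] = 111111
  val[5] = 111101
  val[6] = 111111
  val[7] = 111111

13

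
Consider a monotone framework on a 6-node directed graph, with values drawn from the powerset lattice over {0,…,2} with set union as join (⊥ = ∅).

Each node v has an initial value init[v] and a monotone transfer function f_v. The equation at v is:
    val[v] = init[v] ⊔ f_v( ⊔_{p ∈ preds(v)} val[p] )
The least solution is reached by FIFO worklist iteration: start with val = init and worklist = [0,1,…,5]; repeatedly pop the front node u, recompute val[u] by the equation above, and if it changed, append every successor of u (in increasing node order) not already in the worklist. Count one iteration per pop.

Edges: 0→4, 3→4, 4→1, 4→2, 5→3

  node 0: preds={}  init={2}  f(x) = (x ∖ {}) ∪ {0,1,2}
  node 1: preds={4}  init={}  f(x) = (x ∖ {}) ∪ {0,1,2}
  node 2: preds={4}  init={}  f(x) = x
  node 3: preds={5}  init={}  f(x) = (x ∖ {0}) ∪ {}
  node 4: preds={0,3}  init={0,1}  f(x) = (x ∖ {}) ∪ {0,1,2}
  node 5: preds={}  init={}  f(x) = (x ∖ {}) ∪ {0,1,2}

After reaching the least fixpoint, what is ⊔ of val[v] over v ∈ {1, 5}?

{0,1,2}

Worklist (10 pops):
  #1 pop 0: in={} → {0,1,2} (was {2}); enqueue []
  #2 pop 1: in={0,1} → {0,1,2} (was {}); enqueue []
  #3 pop 2: in={0,1} → {0,1} (was {}); enqueue []
  #4 pop 3: in={} → {} (no change)
  #5 pop 4: in={0,1,2} → {0,1,2} (was {0,1}); enqueue [1,2]
  #6 pop 5: in={} → {0,1,2} (was {}); enqueue [3]
  #7 pop 1: in={0,1,2} → {0,1,2} (no change)
  #8 pop 2: in={0,1,2} → {0,1,2} (was {0,1}); enqueue []
  #9 pop 3: in={0,1,2} → {1,2} (was {}); enqueue [4]
  #10 pop 4: in={0,1,2} → {0,1,2} (no change)

Fixpoint:
  val[0] = {0,1,2}
  val[1] = {0,1,2}
  val[2] = {0,1,2}
  val[3] = {1,2}
  val[4] = {0,1,2}
  val[5] = {0,1,2}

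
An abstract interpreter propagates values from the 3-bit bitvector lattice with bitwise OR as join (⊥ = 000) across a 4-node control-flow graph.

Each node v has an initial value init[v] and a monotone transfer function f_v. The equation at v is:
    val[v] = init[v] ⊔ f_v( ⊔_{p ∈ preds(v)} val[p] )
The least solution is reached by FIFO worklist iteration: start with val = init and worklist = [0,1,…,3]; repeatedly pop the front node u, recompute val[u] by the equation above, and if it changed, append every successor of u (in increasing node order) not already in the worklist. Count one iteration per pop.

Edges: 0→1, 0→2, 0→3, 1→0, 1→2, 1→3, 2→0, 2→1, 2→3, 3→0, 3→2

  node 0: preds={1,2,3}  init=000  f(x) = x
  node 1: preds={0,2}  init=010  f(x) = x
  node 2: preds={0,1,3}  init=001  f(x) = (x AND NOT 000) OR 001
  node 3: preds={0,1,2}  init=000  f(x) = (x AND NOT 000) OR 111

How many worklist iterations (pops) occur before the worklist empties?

Worklist (10 pops):
  #1 pop 0: in=011 → 011 (was 000); enqueue []
  #2 pop 1: in=011 → 011 (was 010); enqueue [0]
  #3 pop 2: in=011 → 011 (was 001); enqueue [1]
  #4 pop 3: in=011 → 111 (was 000); enqueue [2]
  #5 pop 0: in=111 → 111 (was 011); enqueue [3]
  #6 pop 1: in=111 → 111 (was 011); enqueue [0]
  #7 pop 2: in=111 → 111 (was 011); enqueue [1]
  #8 pop 3: in=111 → 111 (no change)
  #9 pop 0: in=111 → 111 (no change)
  #10 pop 1: in=111 → 111 (no change)

Fixpoint:
  val[0] = 111
  val[1] = 111
  val[2] = 111
  val[3] = 111

10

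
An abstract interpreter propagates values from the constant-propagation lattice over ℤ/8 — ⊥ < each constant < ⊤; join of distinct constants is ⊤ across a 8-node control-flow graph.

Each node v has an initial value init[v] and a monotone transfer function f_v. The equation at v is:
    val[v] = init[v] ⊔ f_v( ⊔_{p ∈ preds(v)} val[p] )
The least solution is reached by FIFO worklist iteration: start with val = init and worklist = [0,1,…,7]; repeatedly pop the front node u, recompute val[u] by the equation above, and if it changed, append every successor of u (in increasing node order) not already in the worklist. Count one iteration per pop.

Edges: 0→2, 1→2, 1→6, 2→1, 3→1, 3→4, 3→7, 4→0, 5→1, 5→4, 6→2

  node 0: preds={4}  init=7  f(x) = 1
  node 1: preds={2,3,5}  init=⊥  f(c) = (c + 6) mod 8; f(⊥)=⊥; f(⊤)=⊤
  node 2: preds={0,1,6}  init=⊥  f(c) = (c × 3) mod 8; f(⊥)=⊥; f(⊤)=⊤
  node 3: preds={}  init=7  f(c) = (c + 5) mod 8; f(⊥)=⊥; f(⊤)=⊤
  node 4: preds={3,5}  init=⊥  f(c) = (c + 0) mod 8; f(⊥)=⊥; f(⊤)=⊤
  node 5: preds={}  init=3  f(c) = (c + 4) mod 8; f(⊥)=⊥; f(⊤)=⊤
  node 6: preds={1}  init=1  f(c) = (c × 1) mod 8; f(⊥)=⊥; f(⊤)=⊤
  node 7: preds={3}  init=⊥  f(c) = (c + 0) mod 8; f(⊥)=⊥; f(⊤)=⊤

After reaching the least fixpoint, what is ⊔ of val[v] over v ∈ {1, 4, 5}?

⊤

Iteration log — 11 steps:
  step 1. node 0  ⊔preds=⊥  new=⊤  old=7  +wl: 
  step 2. node 1  ⊔preds=⊤  new=⊤  old=⊥  +wl: 
  step 3. node 2  ⊔preds=⊤  new=⊤  old=⊥  +wl: 1
  step 4. node 3  ⊔preds=⊥  new=7  stable
  step 5. node 4  ⊔preds=⊤  new=⊤  old=⊥  +wl: 0
  step 6. node 5  ⊔preds=⊥  new=3  stable
  step 7. node 6  ⊔preds=⊤  new=⊤  old=1  +wl: 2
  step 8. node 7  ⊔preds=7  new=7  old=⊥  +wl: 
  step 9. node 1  ⊔preds=⊤  new=⊤  stable
  step 10. node 0  ⊔preds=⊤  new=⊤  stable
  step 11. node 2  ⊔preds=⊤  new=⊤  stable

Least fixpoint reached:
  node 0: ⊤
  node 1: ⊤
  node 2: ⊤
  node 3: 7
  node 4: ⊤
  node 5: 3
  node 6: ⊤
  node 7: 7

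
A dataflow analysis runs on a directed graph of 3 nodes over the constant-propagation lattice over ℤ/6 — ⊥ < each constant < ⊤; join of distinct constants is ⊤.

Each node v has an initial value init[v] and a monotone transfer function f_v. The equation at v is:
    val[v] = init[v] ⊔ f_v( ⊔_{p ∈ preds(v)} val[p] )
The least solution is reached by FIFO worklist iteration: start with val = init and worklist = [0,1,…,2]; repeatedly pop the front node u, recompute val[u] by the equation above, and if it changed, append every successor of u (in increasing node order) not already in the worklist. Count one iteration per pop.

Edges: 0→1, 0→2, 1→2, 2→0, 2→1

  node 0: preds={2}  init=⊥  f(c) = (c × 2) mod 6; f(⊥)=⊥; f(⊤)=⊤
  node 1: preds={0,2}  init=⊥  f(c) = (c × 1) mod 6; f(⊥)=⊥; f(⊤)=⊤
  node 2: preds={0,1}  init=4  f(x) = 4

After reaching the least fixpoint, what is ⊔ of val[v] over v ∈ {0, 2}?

⊤

Trace (3 dequeues):
  [1] u=0 | in 4 | out 2 | prev ⊥ | push {}
  [2] u=1 | in ⊤ | out ⊤ | prev ⊥ | push {}
  [3] u=2 | in ⊤ | out 4 | ==

Converged values:
  [0] 2
  [1] ⊤
  [2] 4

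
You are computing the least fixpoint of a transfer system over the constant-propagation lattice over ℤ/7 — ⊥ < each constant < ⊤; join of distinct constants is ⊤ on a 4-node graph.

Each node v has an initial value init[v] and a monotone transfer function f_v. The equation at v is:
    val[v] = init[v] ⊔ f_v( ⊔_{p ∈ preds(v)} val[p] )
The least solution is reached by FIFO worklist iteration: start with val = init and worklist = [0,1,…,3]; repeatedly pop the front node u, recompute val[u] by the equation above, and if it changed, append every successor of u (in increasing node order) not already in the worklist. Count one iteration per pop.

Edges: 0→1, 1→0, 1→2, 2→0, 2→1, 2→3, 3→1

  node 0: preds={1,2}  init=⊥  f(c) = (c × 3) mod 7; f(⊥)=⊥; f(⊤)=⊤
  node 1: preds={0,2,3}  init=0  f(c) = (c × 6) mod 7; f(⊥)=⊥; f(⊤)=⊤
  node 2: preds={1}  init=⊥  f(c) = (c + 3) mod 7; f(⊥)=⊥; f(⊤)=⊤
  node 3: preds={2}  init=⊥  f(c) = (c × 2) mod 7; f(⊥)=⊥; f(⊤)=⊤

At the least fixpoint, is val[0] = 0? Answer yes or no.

Worklist (12 pops):
  #1 pop 0: in=0 → 0 (was ⊥); enqueue []
  #2 pop 1: in=0 → 0 (no change)
  #3 pop 2: in=0 → 3 (was ⊥); enqueue [0,1]
  #4 pop 3: in=3 → 6 (was ⊥); enqueue []
  #5 pop 0: in=⊤ → ⊤ (was 0); enqueue []
  #6 pop 1: in=⊤ → ⊤ (was 0); enqueue [0,2]
  #7 pop 0: in=⊤ → ⊤ (no change)
  #8 pop 2: in=⊤ → ⊤ (was 3); enqueue [0,1,3]
  #9 pop 0: in=⊤ → ⊤ (no change)
  #10 pop 1: in=⊤ → ⊤ (no change)
  #11 pop 3: in=⊤ → ⊤ (was 6); enqueue [1]
  #12 pop 1: in=⊤ → ⊤ (no change)

Fixpoint:
  val[0] = ⊤
  val[1] = ⊤
  val[2] = ⊤
  val[3] = ⊤

no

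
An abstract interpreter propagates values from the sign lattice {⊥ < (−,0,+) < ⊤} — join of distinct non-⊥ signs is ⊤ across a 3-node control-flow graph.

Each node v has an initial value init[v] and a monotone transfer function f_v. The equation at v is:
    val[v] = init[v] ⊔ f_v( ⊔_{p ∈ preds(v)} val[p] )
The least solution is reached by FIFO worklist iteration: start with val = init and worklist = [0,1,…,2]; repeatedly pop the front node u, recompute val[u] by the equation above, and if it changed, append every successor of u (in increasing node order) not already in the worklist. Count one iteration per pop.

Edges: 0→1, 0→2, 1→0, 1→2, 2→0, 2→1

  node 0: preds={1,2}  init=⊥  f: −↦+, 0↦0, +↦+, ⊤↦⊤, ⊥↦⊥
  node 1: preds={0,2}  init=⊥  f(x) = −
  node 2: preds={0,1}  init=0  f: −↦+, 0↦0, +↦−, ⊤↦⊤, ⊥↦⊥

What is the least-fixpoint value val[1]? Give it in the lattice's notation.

Worklist (6 pops):
  #1 pop 0: in=0 → 0 (was ⊥); enqueue []
  #2 pop 1: in=0 → − (was ⊥); enqueue [0]
  #3 pop 2: in=⊤ → ⊤ (was 0); enqueue [1]
  #4 pop 0: in=⊤ → ⊤ (was 0); enqueue [2]
  #5 pop 1: in=⊤ → − (no change)
  #6 pop 2: in=⊤ → ⊤ (no change)

Fixpoint:
  val[0] = ⊤
  val[1] = −
  val[2] = ⊤

−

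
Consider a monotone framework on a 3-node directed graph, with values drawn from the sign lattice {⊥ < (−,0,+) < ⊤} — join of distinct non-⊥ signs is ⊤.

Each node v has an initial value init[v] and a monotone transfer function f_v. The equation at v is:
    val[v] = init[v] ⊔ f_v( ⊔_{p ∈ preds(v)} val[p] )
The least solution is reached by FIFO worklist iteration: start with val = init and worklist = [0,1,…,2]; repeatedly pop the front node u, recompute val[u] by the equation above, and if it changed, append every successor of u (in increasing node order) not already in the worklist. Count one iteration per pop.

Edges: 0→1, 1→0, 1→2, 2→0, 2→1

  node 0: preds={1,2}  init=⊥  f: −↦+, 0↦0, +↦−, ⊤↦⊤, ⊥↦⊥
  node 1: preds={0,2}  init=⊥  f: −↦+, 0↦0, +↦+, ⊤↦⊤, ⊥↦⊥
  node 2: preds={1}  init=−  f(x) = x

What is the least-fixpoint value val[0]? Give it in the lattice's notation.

⊤

Trace (5 dequeues):
  [1] u=0 | in − | out + | prev ⊥ | push {}
  [2] u=1 | in ⊤ | out ⊤ | prev ⊥ | push {0}
  [3] u=2 | in ⊤ | out ⊤ | prev − | push {1}
  [4] u=0 | in ⊤ | out ⊤ | prev + | push {}
  [5] u=1 | in ⊤ | out ⊤ | ==

Converged values:
  [0] ⊤
  [1] ⊤
  [2] ⊤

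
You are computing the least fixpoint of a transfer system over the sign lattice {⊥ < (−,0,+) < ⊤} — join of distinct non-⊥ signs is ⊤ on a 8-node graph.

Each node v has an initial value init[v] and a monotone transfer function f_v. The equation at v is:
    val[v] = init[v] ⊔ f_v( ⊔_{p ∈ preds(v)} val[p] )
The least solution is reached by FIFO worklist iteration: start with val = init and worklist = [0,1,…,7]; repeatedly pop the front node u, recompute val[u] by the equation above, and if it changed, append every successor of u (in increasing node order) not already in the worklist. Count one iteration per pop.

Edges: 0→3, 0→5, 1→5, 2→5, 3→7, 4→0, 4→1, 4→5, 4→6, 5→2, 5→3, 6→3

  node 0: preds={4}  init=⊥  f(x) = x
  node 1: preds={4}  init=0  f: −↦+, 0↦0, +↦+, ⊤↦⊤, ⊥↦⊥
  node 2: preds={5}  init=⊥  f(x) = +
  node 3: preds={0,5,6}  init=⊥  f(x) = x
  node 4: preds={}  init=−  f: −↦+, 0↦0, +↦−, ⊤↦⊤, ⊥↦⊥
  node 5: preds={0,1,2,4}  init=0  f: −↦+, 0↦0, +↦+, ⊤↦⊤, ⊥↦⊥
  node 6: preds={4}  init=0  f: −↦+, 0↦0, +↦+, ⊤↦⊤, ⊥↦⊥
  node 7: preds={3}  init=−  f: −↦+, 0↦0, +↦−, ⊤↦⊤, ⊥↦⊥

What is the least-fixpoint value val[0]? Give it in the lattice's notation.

Worklist (10 pops):
  #1 pop 0: in=− → − (was ⊥); enqueue []
  #2 pop 1: in=− → ⊤ (was 0); enqueue []
  #3 pop 2: in=0 → + (was ⊥); enqueue []
  #4 pop 3: in=⊤ → ⊤ (was ⊥); enqueue []
  #5 pop 4: in=⊥ → − (no change)
  #6 pop 5: in=⊤ → ⊤ (was 0); enqueue [2,3]
  #7 pop 6: in=− → ⊤ (was 0); enqueue []
  #8 pop 7: in=⊤ → ⊤ (was −); enqueue []
  #9 pop 2: in=⊤ → + (no change)
  #10 pop 3: in=⊤ → ⊤ (no change)

Fixpoint:
  val[0] = −
  val[1] = ⊤
  val[2] = +
  val[3] = ⊤
  val[4] = −
  val[5] = ⊤
  val[6] = ⊤
  val[7] = ⊤

−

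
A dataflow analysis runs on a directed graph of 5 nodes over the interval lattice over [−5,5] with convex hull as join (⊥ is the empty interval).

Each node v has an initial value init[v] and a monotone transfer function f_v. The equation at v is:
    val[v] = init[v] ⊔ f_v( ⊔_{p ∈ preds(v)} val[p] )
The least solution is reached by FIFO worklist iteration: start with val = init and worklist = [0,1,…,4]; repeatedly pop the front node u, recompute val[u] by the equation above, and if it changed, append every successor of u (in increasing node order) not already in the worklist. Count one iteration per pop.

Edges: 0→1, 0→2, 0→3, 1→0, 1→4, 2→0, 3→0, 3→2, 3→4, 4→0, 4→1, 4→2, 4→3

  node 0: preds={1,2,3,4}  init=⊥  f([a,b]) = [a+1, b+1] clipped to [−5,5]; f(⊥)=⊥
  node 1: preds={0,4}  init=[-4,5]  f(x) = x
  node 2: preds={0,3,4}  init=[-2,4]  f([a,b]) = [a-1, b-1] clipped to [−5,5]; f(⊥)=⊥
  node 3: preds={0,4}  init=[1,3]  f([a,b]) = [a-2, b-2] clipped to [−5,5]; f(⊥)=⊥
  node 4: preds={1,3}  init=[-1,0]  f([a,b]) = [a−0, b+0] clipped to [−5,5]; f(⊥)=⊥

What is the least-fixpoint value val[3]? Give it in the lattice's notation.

[-5,3]

Trace (11 dequeues):
  [1] u=0 | in [-4,5] | out [-3,5] | prev ⊥ | push {}
  [2] u=1 | in [-3,5] | out [-4,5] | ==
  [3] u=2 | in [-3,5] | out [-4,4] | prev [-2,4] | push {0}
  [4] u=3 | in [-3,5] | out [-5,3] | prev [1,3] | push {2}
  [5] u=4 | in [-5,5] | out [-5,5] | prev [-1,0] | push {1,3}
  [6] u=0 | in [-5,5] | out [-4,5] | prev [-3,5] | push {}
  [7] u=2 | in [-5,5] | out [-5,4] | prev [-4,4] | push {0}
  [8] u=1 | in [-5,5] | out [-5,5] | prev [-4,5] | push {4}
  [9] u=3 | in [-5,5] | out [-5,3] | ==
  [10] u=0 | in [-5,5] | out [-4,5] | ==
  [11] u=4 | in [-5,5] | out [-5,5] | ==

Converged values:
  [0] [-4,5]
  [1] [-5,5]
  [2] [-5,4]
  [3] [-5,3]
  [4] [-5,5]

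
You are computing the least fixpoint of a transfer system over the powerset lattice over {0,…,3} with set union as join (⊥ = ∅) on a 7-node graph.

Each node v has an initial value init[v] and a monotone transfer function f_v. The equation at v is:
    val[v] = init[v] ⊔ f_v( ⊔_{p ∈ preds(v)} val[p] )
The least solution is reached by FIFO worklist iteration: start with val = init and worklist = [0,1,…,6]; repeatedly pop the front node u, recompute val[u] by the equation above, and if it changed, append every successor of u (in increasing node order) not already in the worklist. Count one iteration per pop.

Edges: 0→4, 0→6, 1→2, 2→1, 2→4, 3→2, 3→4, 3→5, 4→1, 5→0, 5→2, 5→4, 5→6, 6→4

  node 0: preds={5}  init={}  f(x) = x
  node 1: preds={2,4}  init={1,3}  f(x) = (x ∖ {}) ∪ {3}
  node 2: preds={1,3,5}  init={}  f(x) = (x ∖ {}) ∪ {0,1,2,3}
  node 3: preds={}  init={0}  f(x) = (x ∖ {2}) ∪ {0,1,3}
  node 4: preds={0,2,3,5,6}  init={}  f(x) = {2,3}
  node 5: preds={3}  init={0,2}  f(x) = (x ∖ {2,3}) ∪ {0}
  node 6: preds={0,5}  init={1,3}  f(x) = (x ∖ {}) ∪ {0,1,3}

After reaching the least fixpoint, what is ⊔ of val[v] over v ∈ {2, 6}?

{0,1,2,3}

Worklist (12 pops):
  #1 pop 0: in={0,2} → {0,2} (was {}); enqueue []
  #2 pop 1: in={} → {1,3} (no change)
  #3 pop 2: in={0,1,2,3} → {0,1,2,3} (was {}); enqueue [1]
  #4 pop 3: in={} → {0,1,3} (was {0}); enqueue [2]
  #5 pop 4: in={0,1,2,3} → {2,3} (was {}); enqueue []
  #6 pop 5: in={0,1,3} → {0,1,2} (was {0,2}); enqueue [0,4]
  #7 pop 6: in={0,1,2} → {0,1,2,3} (was {1,3}); enqueue []
  #8 pop 1: in={0,1,2,3} → {0,1,2,3} (was {1,3}); enqueue []
  #9 pop 2: in={0,1,2,3} → {0,1,2,3} (no change)
  #10 pop 0: in={0,1,2} → {0,1,2} (was {0,2}); enqueue [6]
  #11 pop 4: in={0,1,2,3} → {2,3} (no change)
  #12 pop 6: in={0,1,2} → {0,1,2,3} (no change)

Fixpoint:
  val[0] = {0,1,2}
  val[1] = {0,1,2,3}
  val[2] = {0,1,2,3}
  val[3] = {0,1,3}
  val[4] = {2,3}
  val[5] = {0,1,2}
  val[6] = {0,1,2,3}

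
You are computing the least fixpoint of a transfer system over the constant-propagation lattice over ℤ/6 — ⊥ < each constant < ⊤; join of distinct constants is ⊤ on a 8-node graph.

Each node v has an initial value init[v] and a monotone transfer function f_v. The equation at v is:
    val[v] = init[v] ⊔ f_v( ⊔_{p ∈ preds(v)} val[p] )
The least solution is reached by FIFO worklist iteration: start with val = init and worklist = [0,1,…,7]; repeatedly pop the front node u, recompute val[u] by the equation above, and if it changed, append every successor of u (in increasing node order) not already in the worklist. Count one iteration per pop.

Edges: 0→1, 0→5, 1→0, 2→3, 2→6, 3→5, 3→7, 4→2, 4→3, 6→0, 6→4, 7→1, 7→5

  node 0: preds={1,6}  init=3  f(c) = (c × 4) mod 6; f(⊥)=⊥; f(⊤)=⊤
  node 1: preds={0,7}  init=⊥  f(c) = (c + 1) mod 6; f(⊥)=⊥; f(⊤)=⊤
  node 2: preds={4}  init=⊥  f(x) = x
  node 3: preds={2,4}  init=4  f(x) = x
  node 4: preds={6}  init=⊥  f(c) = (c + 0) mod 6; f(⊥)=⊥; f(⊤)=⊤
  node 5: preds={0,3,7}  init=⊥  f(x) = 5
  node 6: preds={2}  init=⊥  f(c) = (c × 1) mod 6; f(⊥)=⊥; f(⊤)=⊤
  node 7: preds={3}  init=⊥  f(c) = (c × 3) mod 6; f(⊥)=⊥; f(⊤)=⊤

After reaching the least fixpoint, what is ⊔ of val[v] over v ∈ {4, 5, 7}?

⊤

Trace (12 dequeues):
  [1] u=0 | in ⊥ | out 3 | ==
  [2] u=1 | in 3 | out 4 | prev ⊥ | push {0}
  [3] u=2 | in ⊥ | out ⊥ | ==
  [4] u=3 | in ⊥ | out 4 | ==
  [5] u=4 | in ⊥ | out ⊥ | ==
  [6] u=5 | in ⊤ | out 5 | prev ⊥ | push {}
  [7] u=6 | in ⊥ | out ⊥ | ==
  [8] u=7 | in 4 | out 0 | prev ⊥ | push {1,5}
  [9] u=0 | in 4 | out ⊤ | prev 3 | push {}
  [10] u=1 | in ⊤ | out ⊤ | prev 4 | push {0}
  [11] u=5 | in ⊤ | out 5 | ==
  [12] u=0 | in ⊤ | out ⊤ | ==

Converged values:
  [0] ⊤
  [1] ⊤
  [2] ⊥
  [3] 4
  [4] ⊥
  [5] 5
  [6] ⊥
  [7] 0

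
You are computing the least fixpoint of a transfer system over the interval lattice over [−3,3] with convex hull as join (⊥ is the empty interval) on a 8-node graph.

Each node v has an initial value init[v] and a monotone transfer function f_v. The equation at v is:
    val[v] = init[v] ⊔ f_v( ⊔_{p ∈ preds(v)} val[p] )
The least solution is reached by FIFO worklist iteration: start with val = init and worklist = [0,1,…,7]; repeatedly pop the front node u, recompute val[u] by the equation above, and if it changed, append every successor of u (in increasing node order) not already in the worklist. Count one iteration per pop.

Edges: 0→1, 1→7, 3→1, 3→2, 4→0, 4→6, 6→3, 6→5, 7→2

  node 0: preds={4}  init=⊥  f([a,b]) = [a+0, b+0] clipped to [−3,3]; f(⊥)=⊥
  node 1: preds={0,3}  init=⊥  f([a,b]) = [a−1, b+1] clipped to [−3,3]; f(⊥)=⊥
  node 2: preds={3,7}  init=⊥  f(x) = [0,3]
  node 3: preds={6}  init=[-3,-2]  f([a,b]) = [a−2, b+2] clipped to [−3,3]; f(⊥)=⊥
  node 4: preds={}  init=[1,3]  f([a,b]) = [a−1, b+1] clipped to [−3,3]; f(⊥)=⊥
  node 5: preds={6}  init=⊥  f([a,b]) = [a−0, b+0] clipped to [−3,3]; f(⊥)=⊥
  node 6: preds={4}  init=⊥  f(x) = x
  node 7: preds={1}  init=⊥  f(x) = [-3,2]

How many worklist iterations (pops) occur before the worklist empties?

12

Worklist (12 pops):
  #1 pop 0: in=[1,3] → [1,3] (was ⊥); enqueue []
  #2 pop 1: in=[-3,3] → [-3,3] (was ⊥); enqueue []
  #3 pop 2: in=[-3,-2] → [0,3] (was ⊥); enqueue []
  #4 pop 3: in=⊥ → [-3,-2] (no change)
  #5 pop 4: in=⊥ → [1,3] (no change)
  #6 pop 5: in=⊥ → ⊥ (no change)
  #7 pop 6: in=[1,3] → [1,3] (was ⊥); enqueue [3,5]
  #8 pop 7: in=[-3,3] → [-3,2] (was ⊥); enqueue [2]
  #9 pop 3: in=[1,3] → [-3,3] (was [-3,-2]); enqueue [1]
  #10 pop 5: in=[1,3] → [1,3] (was ⊥); enqueue []
  #11 pop 2: in=[-3,3] → [0,3] (no change)
  #12 pop 1: in=[-3,3] → [-3,3] (no change)

Fixpoint:
  val[0] = [1,3]
  val[1] = [-3,3]
  val[2] = [0,3]
  val[3] = [-3,3]
  val[4] = [1,3]
  val[5] = [1,3]
  val[6] = [1,3]
  val[7] = [-3,2]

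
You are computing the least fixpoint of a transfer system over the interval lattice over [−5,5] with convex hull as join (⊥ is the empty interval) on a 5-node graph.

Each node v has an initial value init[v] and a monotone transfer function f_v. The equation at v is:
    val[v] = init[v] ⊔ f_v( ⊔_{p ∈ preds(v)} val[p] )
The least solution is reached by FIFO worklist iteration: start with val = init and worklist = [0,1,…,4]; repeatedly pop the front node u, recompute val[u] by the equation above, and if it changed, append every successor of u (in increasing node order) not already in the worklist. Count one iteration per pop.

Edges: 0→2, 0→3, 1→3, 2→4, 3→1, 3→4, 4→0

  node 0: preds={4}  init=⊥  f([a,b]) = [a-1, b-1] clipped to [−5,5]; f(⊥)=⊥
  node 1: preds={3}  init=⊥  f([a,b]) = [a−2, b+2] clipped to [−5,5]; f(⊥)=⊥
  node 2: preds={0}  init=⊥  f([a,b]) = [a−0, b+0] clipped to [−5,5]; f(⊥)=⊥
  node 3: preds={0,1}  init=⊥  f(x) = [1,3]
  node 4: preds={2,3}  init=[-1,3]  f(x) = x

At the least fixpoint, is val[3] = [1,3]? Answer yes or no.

yes

Worklist (19 pops):
  #1 pop 0: in=[-1,3] → [-2,2] (was ⊥); enqueue []
  #2 pop 1: in=⊥ → ⊥ (no change)
  #3 pop 2: in=[-2,2] → [-2,2] (was ⊥); enqueue []
  #4 pop 3: in=[-2,2] → [1,3] (was ⊥); enqueue [1]
  #5 pop 4: in=[-2,3] → [-2,3] (was [-1,3]); enqueue [0]
  #6 pop 1: in=[1,3] → [-1,5] (was ⊥); enqueue [3]
  #7 pop 0: in=[-2,3] → [-3,2] (was [-2,2]); enqueue [2]
  #8 pop 3: in=[-3,5] → [1,3] (no change)
  #9 pop 2: in=[-3,2] → [-3,2] (was [-2,2]); enqueue [4]
  #10 pop 4: in=[-3,3] → [-3,3] (was [-2,3]); enqueue [0]
  #11 pop 0: in=[-3,3] → [-4,2] (was [-3,2]); enqueue [2,3]
  #12 pop 2: in=[-4,2] → [-4,2] (was [-3,2]); enqueue [4]
  #13 pop 3: in=[-4,5] → [1,3] (no change)
  #14 pop 4: in=[-4,3] → [-4,3] (was [-3,3]); enqueue [0]
  #15 pop 0: in=[-4,3] → [-5,2] (was [-4,2]); enqueue [2,3]
  #16 pop 2: in=[-5,2] → [-5,2] (was [-4,2]); enqueue [4]
  #17 pop 3: in=[-5,5] → [1,3] (no change)
  #18 pop 4: in=[-5,3] → [-5,3] (was [-4,3]); enqueue [0]
  #19 pop 0: in=[-5,3] → [-5,2] (no change)

Fixpoint:
  val[0] = [-5,2]
  val[1] = [-1,5]
  val[2] = [-5,2]
  val[3] = [1,3]
  val[4] = [-5,3]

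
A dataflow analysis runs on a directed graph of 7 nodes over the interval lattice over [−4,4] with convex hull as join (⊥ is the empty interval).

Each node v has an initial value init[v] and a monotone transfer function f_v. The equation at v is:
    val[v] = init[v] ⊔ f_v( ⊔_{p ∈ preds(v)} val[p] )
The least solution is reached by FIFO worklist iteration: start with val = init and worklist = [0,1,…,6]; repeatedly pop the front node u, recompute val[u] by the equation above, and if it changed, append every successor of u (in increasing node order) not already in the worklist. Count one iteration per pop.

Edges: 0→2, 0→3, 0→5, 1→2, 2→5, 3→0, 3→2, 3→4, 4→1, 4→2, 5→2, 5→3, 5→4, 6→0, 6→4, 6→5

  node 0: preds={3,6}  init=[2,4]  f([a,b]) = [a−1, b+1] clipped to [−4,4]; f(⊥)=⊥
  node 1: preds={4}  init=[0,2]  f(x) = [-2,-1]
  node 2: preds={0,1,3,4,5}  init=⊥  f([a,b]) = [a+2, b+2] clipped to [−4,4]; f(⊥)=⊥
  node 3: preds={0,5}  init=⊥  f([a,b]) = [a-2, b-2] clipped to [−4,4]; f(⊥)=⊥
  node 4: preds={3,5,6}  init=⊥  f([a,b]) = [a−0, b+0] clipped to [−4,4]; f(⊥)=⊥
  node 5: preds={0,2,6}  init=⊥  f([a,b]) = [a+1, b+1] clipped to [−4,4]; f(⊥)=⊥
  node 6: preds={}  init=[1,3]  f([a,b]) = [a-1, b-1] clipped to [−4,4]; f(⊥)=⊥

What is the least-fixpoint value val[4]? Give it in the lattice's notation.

[-4,4]

Iteration log — 22 steps:
  step 1. node 0  ⊔preds=[1,3]  new=[0,4]  old=[2,4]  +wl: 
  step 2. node 1  ⊔preds=⊥  new=[-2,2]  old=[0,2]  +wl: 
  step 3. node 2  ⊔preds=[-2,4]  new=[0,4]  old=⊥  +wl: 
  step 4. node 3  ⊔preds=[0,4]  new=[-2,2]  old=⊥  +wl: 0,2
  step 5. node 4  ⊔preds=[-2,3]  new=[-2,3]  old=⊥  +wl: 1
  step 6. node 5  ⊔preds=[0,4]  new=[1,4]  old=⊥  +wl: 3,4
  step 7. node 6  ⊔preds=⊥  new=[1,3]  stable
  step 8. node 0  ⊔preds=[-2,3]  new=[-3,4]  old=[0,4]  +wl: 5
  step 9. node 2  ⊔preds=[-3,4]  new=[-1,4]  old=[0,4]  +wl: 
  step 10. node 1  ⊔preds=[-2,3]  new=[-2,2]  stable
  step 11. node 3  ⊔preds=[-3,4]  new=[-4,2]  old=[-2,2]  +wl: 0,2
  step 12. node 4  ⊔preds=[-4,4]  new=[-4,4]  old=[-2,3]  +wl: 1
  step 13. node 5  ⊔preds=[-3,4]  new=[-2,4]  old=[1,4]  +wl: 3,4
  step 14. node 0  ⊔preds=[-4,3]  new=[-4,4]  old=[-3,4]  +wl: 5
  step 15. node 2  ⊔preds=[-4,4]  new=[-2,4]  old=[-1,4]  +wl: 
  step 16. node 1  ⊔preds=[-4,4]  new=[-2,2]  stable
  step 17. node 3  ⊔preds=[-4,4]  new=[-4,2]  stable
  step 18. node 4  ⊔preds=[-4,4]  new=[-4,4]  stable
  step 19. node 5  ⊔preds=[-4,4]  new=[-3,4]  old=[-2,4]  +wl: 2,3,4
  step 20. node 2  ⊔preds=[-4,4]  new=[-2,4]  stable
  step 21. node 3  ⊔preds=[-4,4]  new=[-4,2]  stable
  step 22. node 4  ⊔preds=[-4,4]  new=[-4,4]  stable

Least fixpoint reached:
  node 0: [-4,4]
  node 1: [-2,2]
  node 2: [-2,4]
  node 3: [-4,2]
  node 4: [-4,4]
  node 5: [-3,4]
  node 6: [1,3]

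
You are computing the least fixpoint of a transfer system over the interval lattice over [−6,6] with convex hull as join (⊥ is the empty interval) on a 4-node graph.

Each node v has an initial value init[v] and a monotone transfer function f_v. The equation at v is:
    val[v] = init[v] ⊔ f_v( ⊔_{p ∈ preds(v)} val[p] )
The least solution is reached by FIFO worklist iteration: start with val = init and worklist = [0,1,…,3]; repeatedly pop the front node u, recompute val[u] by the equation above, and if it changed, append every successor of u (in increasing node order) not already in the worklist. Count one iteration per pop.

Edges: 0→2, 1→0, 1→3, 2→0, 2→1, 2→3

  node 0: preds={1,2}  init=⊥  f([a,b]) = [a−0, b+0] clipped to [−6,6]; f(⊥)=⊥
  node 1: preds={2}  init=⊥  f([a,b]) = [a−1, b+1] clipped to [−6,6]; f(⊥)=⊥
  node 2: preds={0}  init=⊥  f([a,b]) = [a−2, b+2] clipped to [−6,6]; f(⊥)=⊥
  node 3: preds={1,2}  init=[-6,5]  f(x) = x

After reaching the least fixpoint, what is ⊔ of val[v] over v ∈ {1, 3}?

Trace (4 dequeues):
  [1] u=0 | in ⊥ | out ⊥ | ==
  [2] u=1 | in ⊥ | out ⊥ | ==
  [3] u=2 | in ⊥ | out ⊥ | ==
  [4] u=3 | in ⊥ | out [-6,5] | ==

Converged values:
  [0] ⊥
  [1] ⊥
  [2] ⊥
  [3] [-6,5]

[-6,5]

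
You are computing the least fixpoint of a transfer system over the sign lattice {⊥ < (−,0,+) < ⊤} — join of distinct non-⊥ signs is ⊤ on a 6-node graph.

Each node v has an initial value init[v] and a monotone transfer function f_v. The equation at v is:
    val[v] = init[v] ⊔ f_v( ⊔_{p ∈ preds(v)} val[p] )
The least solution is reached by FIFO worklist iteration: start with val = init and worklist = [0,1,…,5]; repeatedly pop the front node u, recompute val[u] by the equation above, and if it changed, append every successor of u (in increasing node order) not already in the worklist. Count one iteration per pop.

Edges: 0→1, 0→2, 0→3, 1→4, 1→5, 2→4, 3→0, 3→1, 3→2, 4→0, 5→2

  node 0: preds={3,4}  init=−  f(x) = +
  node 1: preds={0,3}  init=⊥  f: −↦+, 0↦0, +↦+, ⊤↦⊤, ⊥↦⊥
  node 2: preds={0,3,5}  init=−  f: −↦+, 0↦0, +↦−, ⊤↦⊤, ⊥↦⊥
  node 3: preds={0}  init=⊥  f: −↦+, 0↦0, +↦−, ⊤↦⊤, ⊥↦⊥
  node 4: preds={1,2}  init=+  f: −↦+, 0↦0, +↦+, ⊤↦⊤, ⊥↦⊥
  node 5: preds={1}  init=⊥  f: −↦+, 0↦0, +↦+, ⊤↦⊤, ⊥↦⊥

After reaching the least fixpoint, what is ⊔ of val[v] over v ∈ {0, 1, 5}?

Iteration log — 9 steps:
  step 1. node 0  ⊔preds=+  new=⊤  old=−  +wl: 
  step 2. node 1  ⊔preds=⊤  new=⊤  old=⊥  +wl: 
  step 3. node 2  ⊔preds=⊤  new=⊤  old=−  +wl: 
  step 4. node 3  ⊔preds=⊤  new=⊤  old=⊥  +wl: 0,1,2
  step 5. node 4  ⊔preds=⊤  new=⊤  old=+  +wl: 
  step 6. node 5  ⊔preds=⊤  new=⊤  old=⊥  +wl: 
  step 7. node 0  ⊔preds=⊤  new=⊤  stable
  step 8. node 1  ⊔preds=⊤  new=⊤  stable
  step 9. node 2  ⊔preds=⊤  new=⊤  stable

Least fixpoint reached:
  node 0: ⊤
  node 1: ⊤
  node 2: ⊤
  node 3: ⊤
  node 4: ⊤
  node 5: ⊤

⊤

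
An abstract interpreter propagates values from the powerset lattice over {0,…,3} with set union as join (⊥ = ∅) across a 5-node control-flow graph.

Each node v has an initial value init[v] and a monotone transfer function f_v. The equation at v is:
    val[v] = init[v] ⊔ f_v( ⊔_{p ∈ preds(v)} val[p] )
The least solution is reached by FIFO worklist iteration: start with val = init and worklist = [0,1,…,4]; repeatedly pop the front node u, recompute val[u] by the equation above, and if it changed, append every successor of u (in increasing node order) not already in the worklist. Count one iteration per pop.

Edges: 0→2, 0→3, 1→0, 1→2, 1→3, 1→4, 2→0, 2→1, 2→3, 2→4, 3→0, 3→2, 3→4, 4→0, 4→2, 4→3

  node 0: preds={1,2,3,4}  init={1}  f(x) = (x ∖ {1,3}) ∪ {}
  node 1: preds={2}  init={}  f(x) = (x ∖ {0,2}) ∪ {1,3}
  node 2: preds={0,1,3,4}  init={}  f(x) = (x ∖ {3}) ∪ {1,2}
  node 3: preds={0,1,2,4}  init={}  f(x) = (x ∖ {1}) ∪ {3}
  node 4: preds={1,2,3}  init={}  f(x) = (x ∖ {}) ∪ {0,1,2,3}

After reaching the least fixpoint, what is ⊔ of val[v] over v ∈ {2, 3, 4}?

{0,1,2,3}

Worklist (13 pops):
  #1 pop 0: in={} → {1} (no change)
  #2 pop 1: in={} → {1,3} (was {}); enqueue [0]
  #3 pop 2: in={1,3} → {1,2} (was {}); enqueue [1]
  #4 pop 3: in={1,2,3} → {2,3} (was {}); enqueue [2]
  #5 pop 4: in={1,2,3} → {0,1,2,3} (was {}); enqueue [3]
  #6 pop 0: in={0,1,2,3} → {0,1,2} (was {1}); enqueue []
  #7 pop 1: in={1,2} → {1,3} (no change)
  #8 pop 2: in={0,1,2,3} → {0,1,2} (was {1,2}); enqueue [0,1,4]
  #9 pop 3: in={0,1,2,3} → {0,2,3} (was {2,3}); enqueue [2]
  #10 pop 0: in={0,1,2,3} → {0,1,2} (no change)
  #11 pop 1: in={0,1,2} → {1,3} (no change)
  #12 pop 4: in={0,1,2,3} → {0,1,2,3} (no change)
  #13 pop 2: in={0,1,2,3} → {0,1,2} (no change)

Fixpoint:
  val[0] = {0,1,2}
  val[1] = {1,3}
  val[2] = {0,1,2}
  val[3] = {0,2,3}
  val[4] = {0,1,2,3}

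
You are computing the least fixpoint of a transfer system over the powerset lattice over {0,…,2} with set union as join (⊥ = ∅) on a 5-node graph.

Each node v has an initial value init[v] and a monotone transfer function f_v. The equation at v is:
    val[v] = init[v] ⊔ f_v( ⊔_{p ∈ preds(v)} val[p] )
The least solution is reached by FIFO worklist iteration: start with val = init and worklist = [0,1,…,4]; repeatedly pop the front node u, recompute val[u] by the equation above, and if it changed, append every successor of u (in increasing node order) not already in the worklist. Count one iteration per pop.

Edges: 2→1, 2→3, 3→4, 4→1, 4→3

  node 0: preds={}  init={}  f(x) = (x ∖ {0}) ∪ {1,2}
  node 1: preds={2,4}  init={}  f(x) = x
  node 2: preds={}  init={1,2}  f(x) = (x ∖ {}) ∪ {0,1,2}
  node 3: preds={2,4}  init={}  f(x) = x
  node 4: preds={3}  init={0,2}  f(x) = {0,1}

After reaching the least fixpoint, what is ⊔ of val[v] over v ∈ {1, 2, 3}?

{0,1,2}

Iteration log — 7 steps:
  step 1. node 0  ⊔preds={}  new={1,2}  old={}  +wl: 
  step 2. node 1  ⊔preds={0,1,2}  new={0,1,2}  old={}  +wl: 
  step 3. node 2  ⊔preds={}  new={0,1,2}  old={1,2}  +wl: 1
  step 4. node 3  ⊔preds={0,1,2}  new={0,1,2}  old={}  +wl: 
  step 5. node 4  ⊔preds={0,1,2}  new={0,1,2}  old={0,2}  +wl: 3
  step 6. node 1  ⊔preds={0,1,2}  new={0,1,2}  stable
  step 7. node 3  ⊔preds={0,1,2}  new={0,1,2}  stable

Least fixpoint reached:
  node 0: {1,2}
  node 1: {0,1,2}
  node 2: {0,1,2}
  node 3: {0,1,2}
  node 4: {0,1,2}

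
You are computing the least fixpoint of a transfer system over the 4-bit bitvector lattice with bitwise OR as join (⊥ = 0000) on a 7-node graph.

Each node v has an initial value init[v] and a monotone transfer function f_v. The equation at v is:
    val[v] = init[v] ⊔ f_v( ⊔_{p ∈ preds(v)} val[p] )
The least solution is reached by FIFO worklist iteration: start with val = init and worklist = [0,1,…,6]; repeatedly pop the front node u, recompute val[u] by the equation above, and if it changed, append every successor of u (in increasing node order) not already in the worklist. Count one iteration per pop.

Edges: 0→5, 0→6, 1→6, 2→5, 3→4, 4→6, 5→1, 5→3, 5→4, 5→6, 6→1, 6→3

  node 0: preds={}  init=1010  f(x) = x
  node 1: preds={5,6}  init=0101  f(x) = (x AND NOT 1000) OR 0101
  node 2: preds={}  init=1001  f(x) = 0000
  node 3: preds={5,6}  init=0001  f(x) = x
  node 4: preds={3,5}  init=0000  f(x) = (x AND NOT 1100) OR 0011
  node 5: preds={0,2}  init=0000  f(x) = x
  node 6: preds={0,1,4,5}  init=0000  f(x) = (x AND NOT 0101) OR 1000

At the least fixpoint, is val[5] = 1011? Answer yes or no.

Iteration log — 11 steps:
  step 1. node 0  ⊔preds=0000  new=1010  stable
  step 2. node 1  ⊔preds=0000  new=0101  stable
  step 3. node 2  ⊔preds=0000  new=1001  stable
  step 4. node 3  ⊔preds=0000  new=0001  stable
  step 5. node 4  ⊔preds=0001  new=0011  old=0000  +wl: 
  step 6. node 5  ⊔preds=1011  new=1011  old=0000  +wl: 1,3,4
  step 7. node 6  ⊔preds=1111  new=1010  old=0000  +wl: 
  step 8. node 1  ⊔preds=1011  new=0111  old=0101  +wl: 6
  step 9. node 3  ⊔preds=1011  new=1011  old=0001  +wl: 
  step 10. node 4  ⊔preds=1011  new=0011  stable
  step 11. node 6  ⊔preds=1111  new=1010  stable

Least fixpoint reached:
  node 0: 1010
  node 1: 0111
  node 2: 1001
  node 3: 1011
  node 4: 0011
  node 5: 1011
  node 6: 1010

yes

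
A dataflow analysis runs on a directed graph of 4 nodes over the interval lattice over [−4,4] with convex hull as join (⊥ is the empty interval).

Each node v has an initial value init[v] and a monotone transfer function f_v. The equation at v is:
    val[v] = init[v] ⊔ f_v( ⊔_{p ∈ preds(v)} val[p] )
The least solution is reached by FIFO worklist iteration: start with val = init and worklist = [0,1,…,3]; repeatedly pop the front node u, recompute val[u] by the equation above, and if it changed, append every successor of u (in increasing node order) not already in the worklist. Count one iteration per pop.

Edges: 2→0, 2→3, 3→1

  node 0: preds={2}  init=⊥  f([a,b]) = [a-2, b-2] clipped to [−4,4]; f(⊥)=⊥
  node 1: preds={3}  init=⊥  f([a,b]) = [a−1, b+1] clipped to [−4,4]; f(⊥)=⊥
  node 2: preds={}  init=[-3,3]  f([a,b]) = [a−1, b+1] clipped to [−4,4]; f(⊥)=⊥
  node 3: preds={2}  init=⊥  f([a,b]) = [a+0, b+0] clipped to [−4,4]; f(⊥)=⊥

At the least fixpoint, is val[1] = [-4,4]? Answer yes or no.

Iteration log — 5 steps:
  step 1. node 0  ⊔preds=[-3,3]  new=[-4,1]  old=⊥  +wl: 
  step 2. node 1  ⊔preds=⊥  new=⊥  stable
  step 3. node 2  ⊔preds=⊥  new=[-3,3]  stable
  step 4. node 3  ⊔preds=[-3,3]  new=[-3,3]  old=⊥  +wl: 1
  step 5. node 1  ⊔preds=[-3,3]  new=[-4,4]  old=⊥  +wl: 

Least fixpoint reached:
  node 0: [-4,1]
  node 1: [-4,4]
  node 2: [-3,3]
  node 3: [-3,3]

yes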